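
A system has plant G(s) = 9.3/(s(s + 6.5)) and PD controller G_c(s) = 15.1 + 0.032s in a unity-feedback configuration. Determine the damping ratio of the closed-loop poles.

Forward path: (15.1 + 0.032s)·9.3/(s(s+6.5)). The closed-loop characteristic equation is s² + (6.5 + 9.3·0.032)s + 9.3·15.1 = 0.
That is s² + 6.798s + 140.4 = 0, so ω_n = 11.85 rad/s and ζ = 6.798/(2·11.85) = 0.2868.

ζ = 0.287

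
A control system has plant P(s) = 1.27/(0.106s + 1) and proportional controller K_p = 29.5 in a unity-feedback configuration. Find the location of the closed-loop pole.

s = -362.9

Closed loop: T(s) = K_p·P/(1+K_p·P) = 37.47/(0.106s + 1 + 37.47), with pole at s = −(1 + 37.47)/0.106 = −362.9.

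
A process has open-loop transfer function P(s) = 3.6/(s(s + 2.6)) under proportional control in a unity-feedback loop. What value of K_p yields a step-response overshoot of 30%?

K_p = 3.67

From %OS = 100·exp(−πζ/√(1−ζ²)) = 30%, ζ = −ln(0.3)/√(π²+ln²(0.3)) = 0.3579.
Characteristic equation s² + 2.6s + 3.6K_p = 0 gives ζ = 2.6/(2√(3.6K_p)).
Setting ζ = 0.3579: √(3.6K_p) = 2.6/(2·0.3579) = 3.633, so K_p = 13.2/3.6 = 3.67.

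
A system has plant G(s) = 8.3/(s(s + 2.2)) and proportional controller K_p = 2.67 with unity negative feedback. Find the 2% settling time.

T_s ≈ 3.64 s

From 1 + K_pG(s) = 0: s² + 2.2s + 22.16 = 0 ⇒ ω_n = 4.708, ζ = 0.2337.
2% settling time T_s ≈ 4/(ζω_n) = 4/1.1 = 3.64 s.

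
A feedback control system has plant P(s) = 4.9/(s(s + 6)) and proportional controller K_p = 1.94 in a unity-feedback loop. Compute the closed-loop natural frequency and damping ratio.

1 + K_p·P(s) = 0 gives s² + 6s + 9.506 = 0.
Matching s² + 2ζω_n s + ω_n²: ω_n = √9.506 = 3.083 rad/s and 2ζω_n = 6, so ζ = 6/(2·3.083) = 0.973.

ω_n = 3.08 rad/s, ζ = 0.973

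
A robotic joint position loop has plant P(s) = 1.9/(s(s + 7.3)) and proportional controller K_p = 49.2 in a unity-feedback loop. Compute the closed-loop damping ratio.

The closed-loop denominator is s(s+7.3) + 49.2·1.9 = s² + 7.3s + 93.48.
So ω_n² = 93.48 ⇒ ω_n = 9.669 rad/s, and ζ = 7.3/(2ω_n) = 0.378.

ζ = 0.378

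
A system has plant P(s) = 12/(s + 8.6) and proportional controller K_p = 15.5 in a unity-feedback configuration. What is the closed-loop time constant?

τ = 0.00514 s

Closed-loop transfer function: T(s) = K_p·P(s)/(1 + K_p·P(s)) = 186/(s + 8.6 + 186) = 186/(s + 194.6).
Time constant τ = 1/194.6 = 0.00514 s.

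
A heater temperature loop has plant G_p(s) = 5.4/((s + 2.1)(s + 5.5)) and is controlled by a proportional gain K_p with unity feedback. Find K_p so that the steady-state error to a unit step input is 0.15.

K_p = 12.1

Steady-state error for a unit step on this type-0 loop is 1/(1 + K_p·G_p(0)).
G_p(0) = 0.4675. Require 1/(1 + K_p·0.4675) = 0.15, so 1 + 0.4675·K_p = 6.667.
K_p = (6.667 − 1)/0.4675 = 12.1.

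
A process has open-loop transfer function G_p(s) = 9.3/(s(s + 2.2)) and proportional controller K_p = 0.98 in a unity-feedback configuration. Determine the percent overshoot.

29.3%

Closed-loop characteristic equation: s² + 2.2s + 9.114 = 0, so ω_n = 3.019 rad/s and ζ = 2.2/(2·3.019) = 0.3644.
%OS = 100·exp(−πζ/√(1−ζ²)) = 100·exp(−π·0.3644/√0.8672) = 29.3%.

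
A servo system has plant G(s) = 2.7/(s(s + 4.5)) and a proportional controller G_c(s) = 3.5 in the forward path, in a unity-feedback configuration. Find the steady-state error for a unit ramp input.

The loop has one pole at the origin (type 1). Velocity error constant K_v = lim_{s→0} s·G_c(s)G(s) = 3.5·2.7/4.5 = 2.1.
Steady-state error to a unit ramp: e_ss = 1/K_v = 0.476.

0.476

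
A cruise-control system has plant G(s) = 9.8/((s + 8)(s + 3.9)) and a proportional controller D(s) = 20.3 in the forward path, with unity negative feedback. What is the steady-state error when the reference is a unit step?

0.136

The loop is type 0. Static position error constant K_pos = D(0)·G(0) = 20.3·0.3141 = 6.376.
Steady-state error to a unit step: e_ss = 1/(1+K_pos) = 1/7.376 = 0.136.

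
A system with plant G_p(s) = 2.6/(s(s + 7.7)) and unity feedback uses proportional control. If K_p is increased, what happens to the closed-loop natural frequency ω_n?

ω_n = √(2.6·K_p), which grows with K_p.

increase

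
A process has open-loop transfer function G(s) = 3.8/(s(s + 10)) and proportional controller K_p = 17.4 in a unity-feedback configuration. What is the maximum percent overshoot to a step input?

The closed-loop denominator s² + 10s + 66.12 gives ω_n = √66.12 = 8.131 and ζ = 10/(2ω_n) = 0.6149.
%OS = 100·exp(−πζ/√(1−ζ²)) = 100·exp(−π·0.6149/√0.6219) = 8.63%.

8.63%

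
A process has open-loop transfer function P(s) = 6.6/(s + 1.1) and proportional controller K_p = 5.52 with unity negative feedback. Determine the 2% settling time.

T_s ≈ 0.107 s

Closed-loop transfer function: T(s) = K_p·P(s)/(1 + K_p·P(s)) = 36.43/(s + 1.1 + 36.43) = 36.43/(s + 37.53).
Time constant τ = 1/37.53 = 0.02664 s, so the 2% settling time is about 4τ = 0.107 s.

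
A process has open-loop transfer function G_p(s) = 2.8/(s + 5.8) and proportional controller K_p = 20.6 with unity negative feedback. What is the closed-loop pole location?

Closed-loop transfer function: T(s) = K_p·G_p(s)/(1 + K_p·G_p(s)) = 57.68/(s + 5.8 + 57.68) = 57.68/(s + 63.48).
The closed-loop pole is at s = −63.48.

s = -63.48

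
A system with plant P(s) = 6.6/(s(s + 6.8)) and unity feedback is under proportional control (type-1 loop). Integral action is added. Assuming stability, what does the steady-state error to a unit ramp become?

0

The integrator raises the loop to type 2, so K_v → ∞ and e_ss to a ramp is zero.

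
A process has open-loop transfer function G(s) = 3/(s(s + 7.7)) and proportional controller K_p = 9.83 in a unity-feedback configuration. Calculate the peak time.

T_p = 0.82 s

From 1 + K_pG(s) = 0: s² + 7.7s + 29.49 = 0 ⇒ ω_n = 5.43, ζ = 0.709.
Damped frequency ω_d = ω_n√(1−ζ²) = 3.83 rad/s, so peak time T_p = π/ω_d = 0.82 s.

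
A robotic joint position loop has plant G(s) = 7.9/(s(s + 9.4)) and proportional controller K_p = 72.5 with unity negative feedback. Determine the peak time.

The closed-loop denominator s² + 9.4s + 572.8 gives ω_n = √572.8 = 23.93 and ζ = 9.4/(2ω_n) = 0.1964.
Damped frequency ω_d = ω_n√(1−ζ²) = 23.47 rad/s, so peak time T_p = π/ω_d = 0.134 s.

T_p = 0.134 s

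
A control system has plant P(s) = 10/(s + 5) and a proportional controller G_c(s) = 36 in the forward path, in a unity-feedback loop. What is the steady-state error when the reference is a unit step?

0.0137

The loop is type 0. Static position error constant K_pos = G_c(0)·P(0) = 36·2 = 72.
Steady-state error to a unit step: e_ss = 1/(1+K_pos) = 1/73 = 0.0137.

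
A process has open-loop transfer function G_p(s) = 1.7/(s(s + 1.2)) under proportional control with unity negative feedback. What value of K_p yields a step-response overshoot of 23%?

K_p = 1.18

From %OS = 100·exp(−πζ/√(1−ζ²)) = 23%, ζ = −ln(0.23)/√(π²+ln²(0.23)) = 0.4237.
Characteristic equation s² + 1.2s + 1.7K_p = 0 gives ζ = 1.2/(2√(1.7K_p)).
Setting ζ = 0.4237: √(1.7K_p) = 1.2/(2·0.4237) = 1.416, so K_p = 2.005/1.7 = 1.18.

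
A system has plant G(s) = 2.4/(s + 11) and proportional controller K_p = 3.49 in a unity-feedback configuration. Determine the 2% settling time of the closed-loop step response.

T_s ≈ 0.206 s

Closed-loop transfer function: T(s) = K_p·G(s)/(1 + K_p·G(s)) = 8.376/(s + 11 + 8.376) = 8.376/(s + 19.38).
Time constant τ = 1/19.38 = 0.05161 s, so the 2% settling time is about 4τ = 0.206 s.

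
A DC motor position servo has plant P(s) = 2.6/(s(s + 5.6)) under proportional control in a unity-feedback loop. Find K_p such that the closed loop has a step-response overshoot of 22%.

From %OS = 100·exp(−πζ/√(1−ζ²)) = 22%, ζ = −ln(0.22)/√(π²+ln²(0.22)) = 0.4342.
Characteristic equation s² + 5.6s + 2.6K_p = 0 gives ζ = 5.6/(2√(2.6K_p)).
Setting ζ = 0.4342: √(2.6K_p) = 5.6/(2·0.4342) = 6.449, so K_p = 41.59/2.6 = 16.

K_p = 16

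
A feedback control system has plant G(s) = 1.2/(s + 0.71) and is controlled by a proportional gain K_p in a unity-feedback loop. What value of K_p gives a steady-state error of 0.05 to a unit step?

The loop is type 0, so e_ss(step) = 1/(1 + K_pos) with K_pos = K_p·G(0).
G(0) = 1.69. Require 1/(1 + K_p·1.69) = 0.05, so 1 + 1.69·K_p = 20.
K_p = (20 − 1)/1.69 = 11.2.

K_p = 11.2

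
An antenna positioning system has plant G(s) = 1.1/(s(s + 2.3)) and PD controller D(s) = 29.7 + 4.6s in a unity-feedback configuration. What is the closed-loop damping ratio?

Forward path: (29.7 + 4.6s)·1.1/(s(s+2.3)). The closed-loop characteristic equation is s² + (2.3 + 1.1·4.6)s + 1.1·29.7 = 0.
That is s² + 7.36s + 32.67 = 0, so ω_n = 5.716 rad/s and ζ = 7.36/(2·5.716) = 0.6438.

ζ = 0.644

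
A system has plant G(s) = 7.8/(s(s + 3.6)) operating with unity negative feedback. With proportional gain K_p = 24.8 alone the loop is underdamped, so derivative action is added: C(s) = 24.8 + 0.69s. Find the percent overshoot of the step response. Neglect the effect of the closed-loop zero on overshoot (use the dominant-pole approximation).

Forward path: (24.8 + 0.69s)·7.8/(s(s+3.6)). The closed-loop characteristic equation is s² + (3.6 + 7.8·0.69)s + 7.8·24.8 = 0.
That is s² + 8.982s + 193.4 = 0, so ω_n = 13.91 rad/s and ζ = 8.982/(2·13.91) = 0.3229.
%OS = 100·exp(−πζ/√(1−ζ²)) = 34.2%.

34.2%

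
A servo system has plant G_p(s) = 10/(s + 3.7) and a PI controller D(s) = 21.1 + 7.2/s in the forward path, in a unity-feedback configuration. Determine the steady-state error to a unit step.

0

The open loop D(s)G_p(s) has a pole at the origin (type 1), so the static position error constant is infinite and e_ss = 1/(1+∞) = 0.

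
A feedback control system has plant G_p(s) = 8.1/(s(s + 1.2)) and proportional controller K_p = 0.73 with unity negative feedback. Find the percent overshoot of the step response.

Closed-loop characteristic equation: s² + 1.2s + 5.913 = 0, so ω_n = 2.432 rad/s and ζ = 1.2/(2·2.432) = 0.2467.
%OS = 100·exp(−πζ/√(1−ζ²)) = 100·exp(−π·0.2467/√0.9391) = 44.9%.

44.9%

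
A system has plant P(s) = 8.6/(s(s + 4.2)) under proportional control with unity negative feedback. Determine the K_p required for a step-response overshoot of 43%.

From %OS = 100·exp(−πζ/√(1−ζ²)) = 43%, ζ = −ln(0.43)/√(π²+ln²(0.43)) = 0.2594.
Characteristic equation s² + 4.2s + 8.6K_p = 0 gives ζ = 4.2/(2√(8.6K_p)).
Setting ζ = 0.2594: √(8.6K_p) = 4.2/(2·0.2594) = 8.094, so K_p = 65.52/8.6 = 7.62.

K_p = 7.62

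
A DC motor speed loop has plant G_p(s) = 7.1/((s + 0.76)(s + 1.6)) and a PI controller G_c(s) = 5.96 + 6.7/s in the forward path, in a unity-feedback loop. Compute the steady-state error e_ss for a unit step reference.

The open loop G_c(s)G_p(s) has a pole at the origin (type 1), so the static position error constant is infinite and e_ss = 1/(1+∞) = 0.

0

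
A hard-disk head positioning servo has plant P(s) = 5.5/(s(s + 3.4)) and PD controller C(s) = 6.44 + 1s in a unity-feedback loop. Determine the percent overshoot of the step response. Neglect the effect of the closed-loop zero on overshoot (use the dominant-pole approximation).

Forward path: (6.44 + 1s)·5.5/(s(s+3.4)). The closed-loop characteristic equation is s² + (3.4 + 5.5·1)s + 5.5·6.44 = 0.
That is s² + 8.9s + 35.42 = 0, so ω_n = 5.951 rad/s and ζ = 8.9/(2·5.951) = 0.7477.
%OS = 100·exp(−πζ/√(1−ζ²)) = 2.91%.

2.91%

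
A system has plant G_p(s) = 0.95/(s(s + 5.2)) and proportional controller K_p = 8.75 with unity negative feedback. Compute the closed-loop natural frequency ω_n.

With unity feedback the closed-loop characteristic equation is s² + 5.2s + 8.75·0.95 = s² + 5.2s + 8.312 = 0.
So ω_n² = 8.312 ⇒ ω_n = 2.883 rad/s, and ζ = 5.2/(2ω_n) = 0.902.

ω_n = 2.88 rad/s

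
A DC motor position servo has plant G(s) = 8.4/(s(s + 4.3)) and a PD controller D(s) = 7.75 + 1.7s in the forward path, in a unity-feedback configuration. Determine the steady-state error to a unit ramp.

The loop has one pole at the origin (type 1). Velocity error constant K_v = lim_{s→0} s·D(s)G(s) = 7.75·8.4/4.3 = 15.14.
Steady-state error to a unit ramp: e_ss = 1/K_v = 0.0661.

0.0661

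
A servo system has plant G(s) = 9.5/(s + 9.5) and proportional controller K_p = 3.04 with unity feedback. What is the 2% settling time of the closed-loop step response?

T_s ≈ 0.104 s

Closed-loop transfer function: T(s) = K_p·G(s)/(1 + K_p·G(s)) = 28.88/(s + 9.5 + 28.88) = 28.88/(s + 38.38).
Time constant τ = 1/38.38 = 0.02606 s, so the 2% settling time is about 4τ = 0.104 s.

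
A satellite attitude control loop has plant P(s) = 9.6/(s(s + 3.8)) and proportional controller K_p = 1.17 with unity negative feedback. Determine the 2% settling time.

T_s ≈ 2.11 s

The closed-loop denominator s² + 3.8s + 11.23 gives ω_n = √11.23 = 3.351 and ζ = 3.8/(2ω_n) = 0.5669.
2% settling time T_s ≈ 4/(ζω_n) = 4/1.9 = 2.11 s.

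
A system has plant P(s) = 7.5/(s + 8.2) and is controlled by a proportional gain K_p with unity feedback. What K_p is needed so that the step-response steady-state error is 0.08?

K_p = 12.6

The loop is type 0, so e_ss(step) = 1/(1 + K_pos) with K_pos = K_p·P(0).
P(0) = 0.9146. Require 1/(1 + K_p·0.9146) = 0.08, so 1 + 0.9146·K_p = 12.5.
K_p = (12.5 − 1)/0.9146 = 12.6.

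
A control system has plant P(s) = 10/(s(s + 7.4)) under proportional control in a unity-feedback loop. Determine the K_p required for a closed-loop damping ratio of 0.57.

Closed-loop characteristic equation: s² + 7.4s + K_p·10 = 0.
So ω_n = √(10K_p) and 2ζω_n = 7.4, giving ζ = 7.4/(2√(10K_p)).
Setting ζ = 0.57: √(10K_p) = 7.4/(2·0.57) = 6.491, so K_p = 42.14/10 = 4.21.

K_p = 4.21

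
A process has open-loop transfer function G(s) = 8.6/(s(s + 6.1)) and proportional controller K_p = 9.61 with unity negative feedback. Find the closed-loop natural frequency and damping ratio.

The closed-loop denominator is s(s+6.1) + 9.61·8.6 = s² + 6.1s + 82.65.
So ω_n² = 82.65 ⇒ ω_n = 9.091 rad/s, and ζ = 6.1/(2ω_n) = 0.335.

ω_n = 9.09 rad/s, ζ = 0.335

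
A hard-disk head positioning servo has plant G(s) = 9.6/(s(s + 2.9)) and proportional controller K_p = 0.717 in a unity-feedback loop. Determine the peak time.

From 1 + K_pG(s) = 0: s² + 2.9s + 6.883 = 0 ⇒ ω_n = 2.624, ζ = 0.5527.
Damped frequency ω_d = ω_n√(1−ζ²) = 2.186 rad/s, so peak time T_p = π/ω_d = 1.44 s.

T_p = 1.44 s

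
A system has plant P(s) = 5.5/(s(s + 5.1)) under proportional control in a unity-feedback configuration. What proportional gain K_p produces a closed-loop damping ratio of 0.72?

Closed-loop characteristic equation: s² + 5.1s + K_p·5.5 = 0.
So ω_n = √(5.5K_p) and 2ζω_n = 5.1, giving ζ = 5.1/(2√(5.5K_p)).
Setting ζ = 0.72: √(5.5K_p) = 5.1/(2·0.72) = 3.542, so K_p = 12.54/5.5 = 2.28.

K_p = 2.28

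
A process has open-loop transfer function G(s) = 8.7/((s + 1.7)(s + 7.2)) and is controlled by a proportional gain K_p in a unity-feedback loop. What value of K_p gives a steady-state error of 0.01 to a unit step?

For a type-0 loop with proportional control, e_ss = 1/(1 + K_p·G(0)).
G(0) = 0.7108. Require 1/(1 + K_p·0.7108) = 0.01, so 1 + 0.7108·K_p = 100.
K_p = (100 − 1)/0.7108 = 139.

K_p = 139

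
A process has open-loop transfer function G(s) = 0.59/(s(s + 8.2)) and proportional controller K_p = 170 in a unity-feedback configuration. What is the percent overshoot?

24.4%

From 1 + K_pG(s) = 0: s² + 8.2s + 100.3 = 0 ⇒ ω_n = 10.01, ζ = 0.4094.
%OS = 100·exp(−πζ/√(1−ζ²)) = 100·exp(−π·0.4094/√0.8324) = 24.4%.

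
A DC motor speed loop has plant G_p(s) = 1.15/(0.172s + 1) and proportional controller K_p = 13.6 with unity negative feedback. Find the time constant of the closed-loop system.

Closed loop: T(s) = K_p·G_p/(1+K_p·G_p) = 15.64/(0.172s + 1 + 15.64), with pole at s = −(1 + 15.64)/0.172 = −96.74.
Closed-loop time constant τ = 1/96.74 = 0.0103 s.

τ = 0.0103 s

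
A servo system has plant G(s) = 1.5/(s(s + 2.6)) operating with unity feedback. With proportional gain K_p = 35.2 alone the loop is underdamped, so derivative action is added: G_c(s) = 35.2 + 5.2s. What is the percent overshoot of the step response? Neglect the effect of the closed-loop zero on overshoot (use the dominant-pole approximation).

Forward path: (35.2 + 5.2s)·1.5/(s(s+2.6)). The closed-loop characteristic equation is s² + (2.6 + 1.5·5.2)s + 1.5·35.2 = 0.
That is s² + 10.4s + 52.8 = 0, so ω_n = 7.266 rad/s and ζ = 10.4/(2·7.266) = 0.7156.
%OS = 100·exp(−πζ/√(1−ζ²)) = 4%.

4%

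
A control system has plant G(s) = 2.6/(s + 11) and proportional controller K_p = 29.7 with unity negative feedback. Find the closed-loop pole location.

s = -88.22

Closed-loop transfer function: T(s) = K_p·G(s)/(1 + K_p·G(s)) = 77.22/(s + 11 + 77.22) = 77.22/(s + 88.22).
The closed-loop pole is at s = −88.22.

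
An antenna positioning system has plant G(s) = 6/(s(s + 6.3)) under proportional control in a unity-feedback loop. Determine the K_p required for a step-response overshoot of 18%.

K_p = 7.2

From %OS = 100·exp(−πζ/√(1−ζ²)) = 18%, ζ = −ln(0.18)/√(π²+ln²(0.18)) = 0.4791.
Characteristic equation s² + 6.3s + 6K_p = 0 gives ζ = 6.3/(2√(6K_p)).
Setting ζ = 0.4791: √(6K_p) = 6.3/(2·0.4791) = 6.575, so K_p = 43.23/6 = 7.2.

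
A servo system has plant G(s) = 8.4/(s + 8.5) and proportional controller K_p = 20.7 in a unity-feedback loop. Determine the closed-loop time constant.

Closed-loop transfer function: T(s) = K_p·G(s)/(1 + K_p·G(s)) = 173.9/(s + 8.5 + 173.9) = 173.9/(s + 182.4).
Time constant τ = 1/182.4 = 0.00548 s.

τ = 0.00548 s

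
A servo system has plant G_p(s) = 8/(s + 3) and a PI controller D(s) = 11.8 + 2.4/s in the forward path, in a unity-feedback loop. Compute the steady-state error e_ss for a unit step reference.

0

The open loop D(s)G_p(s) has a pole at the origin (type 1), so the static position error constant is infinite and e_ss = 1/(1+∞) = 0.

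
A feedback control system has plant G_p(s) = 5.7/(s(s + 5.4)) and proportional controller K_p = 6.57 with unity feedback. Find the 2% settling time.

The closed-loop denominator s² + 5.4s + 37.45 gives ω_n = √37.45 = 6.12 and ζ = 5.4/(2ω_n) = 0.4412.
2% settling time T_s ≈ 4/(ζω_n) = 4/2.7 = 1.48 s.

T_s ≈ 1.48 s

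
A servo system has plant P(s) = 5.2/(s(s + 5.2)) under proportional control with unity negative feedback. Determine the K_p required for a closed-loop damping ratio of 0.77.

K_p = 2.19

Closed-loop characteristic equation: s² + 5.2s + K_p·5.2 = 0.
So ω_n = √(5.2K_p) and 2ζω_n = 5.2, giving ζ = 5.2/(2√(5.2K_p)).
Setting ζ = 0.77: √(5.2K_p) = 5.2/(2·0.77) = 3.377, so K_p = 11.4/5.2 = 2.19.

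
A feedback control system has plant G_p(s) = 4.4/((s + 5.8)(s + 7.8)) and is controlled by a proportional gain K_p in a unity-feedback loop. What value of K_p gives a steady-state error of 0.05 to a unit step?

For a type-0 loop with proportional control, e_ss = 1/(1 + K_p·G_p(0)).
G_p(0) = 0.09726. Require 1/(1 + K_p·0.09726) = 0.05, so 1 + 0.09726·K_p = 20.
K_p = (20 − 1)/0.09726 = 195.

K_p = 195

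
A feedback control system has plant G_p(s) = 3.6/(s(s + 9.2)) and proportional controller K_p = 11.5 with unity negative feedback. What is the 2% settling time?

From 1 + K_pG_p(s) = 0: s² + 9.2s + 41.4 = 0 ⇒ ω_n = 6.434, ζ = 0.7149.
2% settling time T_s ≈ 4/(ζω_n) = 4/4.6 = 0.87 s.

T_s ≈ 0.87 s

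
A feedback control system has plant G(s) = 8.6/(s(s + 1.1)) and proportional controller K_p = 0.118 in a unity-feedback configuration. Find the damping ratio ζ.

ζ = 0.546

With unity feedback the closed-loop characteristic equation is s² + 1.1s + 0.118·8.6 = s² + 1.1s + 1.015 = 0.
Matching s² + 2ζω_n s + ω_n²: ω_n = √1.015 = 1.007 rad/s and 2ζω_n = 1.1, so ζ = 1.1/(2·1.007) = 0.546.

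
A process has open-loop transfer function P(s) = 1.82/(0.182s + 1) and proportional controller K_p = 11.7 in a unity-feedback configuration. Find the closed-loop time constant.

Closed loop: T(s) = K_p·P/(1+K_p·P) = 21.29/(0.182s + 1 + 21.29), with pole at s = −(1 + 21.29)/0.182 = −122.5.
Closed-loop time constant τ = 1/122.5 = 0.00816 s.

τ = 0.00816 s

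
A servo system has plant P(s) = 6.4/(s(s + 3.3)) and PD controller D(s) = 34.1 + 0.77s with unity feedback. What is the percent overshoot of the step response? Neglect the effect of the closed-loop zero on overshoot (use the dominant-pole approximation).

Forward path: (34.1 + 0.77s)·6.4/(s(s+3.3)). The closed-loop characteristic equation is s² + (3.3 + 6.4·0.77)s + 6.4·34.1 = 0.
That is s² + 8.228s + 218.2 = 0, so ω_n = 14.77 rad/s and ζ = 8.228/(2·14.77) = 0.2785.
%OS = 100·exp(−πζ/√(1−ζ²)) = 40.2%.

40.2%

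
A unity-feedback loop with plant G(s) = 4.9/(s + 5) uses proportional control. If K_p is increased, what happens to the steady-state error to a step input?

The position error constant K_pos = K_p·G(0) grows with K_p, and e_ss = 1/(1+K_pos) falls.

decrease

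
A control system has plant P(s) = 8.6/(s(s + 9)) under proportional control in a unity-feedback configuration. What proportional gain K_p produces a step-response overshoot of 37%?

From %OS = 100·exp(−πζ/√(1−ζ²)) = 37%, ζ = −ln(0.37)/√(π²+ln²(0.37)) = 0.3017.
Characteristic equation s² + 9s + 8.6K_p = 0 gives ζ = 9/(2√(8.6K_p)).
Setting ζ = 0.3017: √(8.6K_p) = 9/(2·0.3017) = 14.91, so K_p = 222.4/8.6 = 25.9.

K_p = 25.9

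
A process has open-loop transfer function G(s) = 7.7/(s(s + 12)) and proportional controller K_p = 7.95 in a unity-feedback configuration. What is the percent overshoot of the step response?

From 1 + K_pG(s) = 0: s² + 12s + 61.22 = 0 ⇒ ω_n = 7.824, ζ = 0.7669.
%OS = 100·exp(−πζ/√(1−ζ²)) = 100·exp(−π·0.7669/√0.4119) = 2.34%.

2.34%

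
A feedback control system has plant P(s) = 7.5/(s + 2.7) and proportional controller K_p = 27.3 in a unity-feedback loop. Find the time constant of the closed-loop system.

Closed-loop transfer function: T(s) = K_p·P(s)/(1 + K_p·P(s)) = 204.8/(s + 2.7 + 204.8) = 204.8/(s + 207.4).
Time constant τ = 1/207.4 = 0.00482 s.

τ = 0.00482 s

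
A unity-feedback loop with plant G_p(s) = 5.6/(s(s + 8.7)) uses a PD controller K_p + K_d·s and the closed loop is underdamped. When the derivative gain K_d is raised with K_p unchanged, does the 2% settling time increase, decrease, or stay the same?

decrease

Characteristic equation s² + (8.7 + 5.6K_d)s + 5.6K_p = 0: raising K_d increases ζω_n = (8.7+5.6K_d)/2 while the loop stays underdamped, so T_s ≈ 4/(ζω_n) decreases.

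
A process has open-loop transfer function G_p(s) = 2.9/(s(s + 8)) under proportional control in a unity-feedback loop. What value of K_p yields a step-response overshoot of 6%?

From %OS = 100·exp(−πζ/√(1−ζ²)) = 6%, ζ = −ln(0.06)/√(π²+ln²(0.06)) = 0.6671.
Characteristic equation s² + 8s + 2.9K_p = 0 gives ζ = 8/(2√(2.9K_p)).
Setting ζ = 0.6671: √(2.9K_p) = 8/(2·0.6671) = 5.996, so K_p = 35.95/2.9 = 12.4.

K_p = 12.4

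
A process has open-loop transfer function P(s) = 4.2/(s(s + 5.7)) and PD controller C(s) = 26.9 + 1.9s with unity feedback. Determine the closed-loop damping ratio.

ζ = 0.644

Forward path: (26.9 + 1.9s)·4.2/(s(s+5.7)). The closed-loop characteristic equation is s² + (5.7 + 4.2·1.9)s + 4.2·26.9 = 0.
That is s² + 13.68s + 113 = 0, so ω_n = 10.63 rad/s and ζ = 13.68/(2·10.63) = 0.6435.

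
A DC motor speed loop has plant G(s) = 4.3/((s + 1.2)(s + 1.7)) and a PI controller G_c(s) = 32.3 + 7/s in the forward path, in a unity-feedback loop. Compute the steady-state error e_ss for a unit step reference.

The open loop G_c(s)G(s) has a pole at the origin (type 1), so the static position error constant is infinite and e_ss = 1/(1+∞) = 0.

0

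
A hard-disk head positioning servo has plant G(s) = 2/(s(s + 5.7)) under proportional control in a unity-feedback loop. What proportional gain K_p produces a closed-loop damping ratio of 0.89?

K_p = 5.13

Closed-loop characteristic equation: s² + 5.7s + K_p·2 = 0.
So ω_n = √(2K_p) and 2ζω_n = 5.7, giving ζ = 5.7/(2√(2K_p)).
Setting ζ = 0.89: √(2K_p) = 5.7/(2·0.89) = 3.202, so K_p = 10.25/2 = 5.13.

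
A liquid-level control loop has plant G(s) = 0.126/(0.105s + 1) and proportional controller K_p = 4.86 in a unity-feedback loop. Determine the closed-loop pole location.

s = -15.36

Closed loop: T(s) = K_p·G/(1+K_p·G) = 0.6124/(0.105s + 1 + 0.6124), with pole at s = −(1 + 0.6124)/0.105 = −15.36.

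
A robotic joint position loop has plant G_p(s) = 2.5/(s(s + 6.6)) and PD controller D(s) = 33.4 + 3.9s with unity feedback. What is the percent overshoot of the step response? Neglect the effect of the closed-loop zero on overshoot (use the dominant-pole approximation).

Forward path: (33.4 + 3.9s)·2.5/(s(s+6.6)). The closed-loop characteristic equation is s² + (6.6 + 2.5·3.9)s + 2.5·33.4 = 0.
That is s² + 16.35s + 83.5 = 0, so ω_n = 9.138 rad/s and ζ = 16.35/(2·9.138) = 0.8946.
%OS = 100·exp(−πζ/√(1−ζ²)) = 0.185%.

0.185%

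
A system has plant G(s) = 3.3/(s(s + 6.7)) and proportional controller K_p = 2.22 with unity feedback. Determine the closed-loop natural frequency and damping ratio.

ω_n = 2.71 rad/s, ζ = 1.24

1 + K_p·G(s) = 0 gives s² + 6.7s + 7.326 = 0.
So ω_n² = 7.326 ⇒ ω_n = 2.707 rad/s, and ζ = 6.7/(2ω_n) = 1.24.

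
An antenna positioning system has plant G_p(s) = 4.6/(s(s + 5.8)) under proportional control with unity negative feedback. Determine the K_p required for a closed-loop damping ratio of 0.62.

Closed-loop characteristic equation: s² + 5.8s + K_p·4.6 = 0.
So ω_n = √(4.6K_p) and 2ζω_n = 5.8, giving ζ = 5.8/(2√(4.6K_p)).
Setting ζ = 0.62: √(4.6K_p) = 5.8/(2·0.62) = 4.677, so K_p = 21.88/4.6 = 4.76.

K_p = 4.76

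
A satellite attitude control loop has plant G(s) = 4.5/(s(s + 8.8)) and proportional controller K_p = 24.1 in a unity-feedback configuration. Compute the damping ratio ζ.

ζ = 0.423

1 + K_p·G(s) = 0 gives s² + 8.8s + 108.5 = 0.
So ω_n² = 108.5 ⇒ ω_n = 10.41 rad/s, and ζ = 8.8/(2ω_n) = 0.423.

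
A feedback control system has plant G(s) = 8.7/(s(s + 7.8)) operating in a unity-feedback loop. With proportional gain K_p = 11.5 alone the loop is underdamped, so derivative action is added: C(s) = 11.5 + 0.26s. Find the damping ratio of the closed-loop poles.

ζ = 0.503

Forward path: (11.5 + 0.26s)·8.7/(s(s+7.8)). The closed-loop characteristic equation is s² + (7.8 + 8.7·0.26)s + 8.7·11.5 = 0.
That is s² + 10.06s + 100 = 0, so ω_n = 10 rad/s and ζ = 10.06/(2·10) = 0.503.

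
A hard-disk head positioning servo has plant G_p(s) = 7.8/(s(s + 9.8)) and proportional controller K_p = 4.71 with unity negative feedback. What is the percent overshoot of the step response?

From 1 + K_pG_p(s) = 0: s² + 9.8s + 36.74 = 0 ⇒ ω_n = 6.061, ζ = 0.8084.
%OS = 100·exp(−πζ/√(1−ζ²)) = 100·exp(−π·0.8084/√0.3465) = 1.34%.

1.34%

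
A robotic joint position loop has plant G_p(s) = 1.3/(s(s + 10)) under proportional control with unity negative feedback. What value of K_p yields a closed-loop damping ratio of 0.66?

K_p = 44.1

Closed-loop characteristic equation: s² + 10s + K_p·1.3 = 0.
So ω_n = √(1.3K_p) and 2ζω_n = 10, giving ζ = 10/(2√(1.3K_p)).
Setting ζ = 0.66: √(1.3K_p) = 10/(2·0.66) = 7.576, so K_p = 57.39/1.3 = 44.1.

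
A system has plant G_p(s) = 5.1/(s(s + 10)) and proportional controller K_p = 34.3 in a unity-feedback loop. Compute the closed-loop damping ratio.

With unity feedback the closed-loop characteristic equation is s² + 10s + 34.3·5.1 = s² + 10s + 174.9 = 0.
Matching s² + 2ζω_n s + ω_n²: ω_n = √174.9 = 13.23 rad/s and 2ζω_n = 10, so ζ = 10/(2·13.23) = 0.378.

ζ = 0.378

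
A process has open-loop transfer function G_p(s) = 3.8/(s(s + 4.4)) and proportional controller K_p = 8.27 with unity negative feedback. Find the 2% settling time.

T_s ≈ 1.82 s

From 1 + K_pG_p(s) = 0: s² + 4.4s + 31.43 = 0 ⇒ ω_n = 5.606, ζ = 0.3924.
2% settling time T_s ≈ 4/(ζω_n) = 4/2.2 = 1.82 s.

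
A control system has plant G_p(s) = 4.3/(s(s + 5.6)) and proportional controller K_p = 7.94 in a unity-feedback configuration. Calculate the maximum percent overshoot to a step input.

The closed-loop denominator s² + 5.6s + 34.14 gives ω_n = √34.14 = 5.843 and ζ = 5.6/(2ω_n) = 0.4792.
%OS = 100·exp(−πζ/√(1−ζ²)) = 100·exp(−π·0.4792/√0.7704) = 18%.

18%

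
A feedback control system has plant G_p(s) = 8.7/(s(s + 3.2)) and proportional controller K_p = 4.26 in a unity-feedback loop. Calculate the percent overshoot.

42.5%

The closed-loop denominator s² + 3.2s + 37.06 gives ω_n = √37.06 = 6.088 and ζ = 3.2/(2ω_n) = 0.2628.
%OS = 100·exp(−πζ/√(1−ζ²)) = 100·exp(−π·0.2628/√0.9309) = 42.5%.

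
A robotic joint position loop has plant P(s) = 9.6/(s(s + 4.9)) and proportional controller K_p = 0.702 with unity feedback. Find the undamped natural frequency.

1 + K_p·P(s) = 0 gives s² + 4.9s + 6.739 = 0.
Matching s² + 2ζω_n s + ω_n²: ω_n = √6.739 = 2.596 rad/s and 2ζω_n = 4.9, so ζ = 4.9/(2·2.596) = 0.944.

ω_n = 2.6 rad/s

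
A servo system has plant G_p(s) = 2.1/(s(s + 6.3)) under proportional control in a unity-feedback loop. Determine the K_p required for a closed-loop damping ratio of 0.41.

K_p = 28.1

Closed-loop characteristic equation: s² + 6.3s + K_p·2.1 = 0.
So ω_n = √(2.1K_p) and 2ζω_n = 6.3, giving ζ = 6.3/(2√(2.1K_p)).
Setting ζ = 0.41: √(2.1K_p) = 6.3/(2·0.41) = 7.683, so K_p = 59.03/2.1 = 28.1.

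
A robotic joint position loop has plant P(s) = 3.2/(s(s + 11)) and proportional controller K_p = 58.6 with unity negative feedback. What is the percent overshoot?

Closed-loop characteristic equation: s² + 11s + 187.5 = 0, so ω_n = 13.69 rad/s and ζ = 11/(2·13.69) = 0.4016.
%OS = 100·exp(−πζ/√(1−ζ²)) = 100·exp(−π·0.4016/√0.8387) = 25.2%.

25.2%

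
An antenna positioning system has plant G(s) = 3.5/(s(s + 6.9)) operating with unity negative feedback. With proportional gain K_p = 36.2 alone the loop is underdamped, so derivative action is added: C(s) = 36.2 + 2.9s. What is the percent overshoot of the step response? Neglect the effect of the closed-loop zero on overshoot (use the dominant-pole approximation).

Forward path: (36.2 + 2.9s)·3.5/(s(s+6.9)). The closed-loop characteristic equation is s² + (6.9 + 3.5·2.9)s + 3.5·36.2 = 0.
That is s² + 17.05s + 126.7 = 0, so ω_n = 11.26 rad/s and ζ = 17.05/(2·11.26) = 0.7574.
%OS = 100·exp(−πζ/√(1−ζ²)) = 2.62%.

2.62%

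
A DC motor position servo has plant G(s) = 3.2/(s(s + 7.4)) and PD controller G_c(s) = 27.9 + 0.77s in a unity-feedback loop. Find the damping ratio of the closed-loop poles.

Forward path: (27.9 + 0.77s)·3.2/(s(s+7.4)). The closed-loop characteristic equation is s² + (7.4 + 3.2·0.77)s + 3.2·27.9 = 0.
That is s² + 9.864s + 89.28 = 0, so ω_n = 9.449 rad/s and ζ = 9.864/(2·9.449) = 0.522.

ζ = 0.522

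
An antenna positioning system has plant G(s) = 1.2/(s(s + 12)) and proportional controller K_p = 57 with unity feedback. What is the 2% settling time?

T_s ≈ 0.667 s

Closed-loop characteristic equation: s² + 12s + 68.4 = 0, so ω_n = 8.27 rad/s and ζ = 12/(2·8.27) = 0.7255.
2% settling time T_s ≈ 4/(ζω_n) = 4/6 = 0.667 s.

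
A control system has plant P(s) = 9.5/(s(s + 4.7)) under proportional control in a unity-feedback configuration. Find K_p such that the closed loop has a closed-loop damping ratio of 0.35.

Closed-loop characteristic equation: s² + 4.7s + K_p·9.5 = 0.
So ω_n = √(9.5K_p) and 2ζω_n = 4.7, giving ζ = 4.7/(2√(9.5K_p)).
Setting ζ = 0.35: √(9.5K_p) = 4.7/(2·0.35) = 6.714, so K_p = 45.08/9.5 = 4.75.

K_p = 4.75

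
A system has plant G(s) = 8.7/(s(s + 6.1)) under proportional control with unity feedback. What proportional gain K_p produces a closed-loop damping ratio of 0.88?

K_p = 1.38

Closed-loop characteristic equation: s² + 6.1s + K_p·8.7 = 0.
So ω_n = √(8.7K_p) and 2ζω_n = 6.1, giving ζ = 6.1/(2√(8.7K_p)).
Setting ζ = 0.88: √(8.7K_p) = 6.1/(2·0.88) = 3.466, so K_p = 12.01/8.7 = 1.38.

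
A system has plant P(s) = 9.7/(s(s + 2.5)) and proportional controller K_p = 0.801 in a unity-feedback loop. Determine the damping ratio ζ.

1 + K_p·P(s) = 0 gives s² + 2.5s + 7.77 = 0.
So ω_n² = 7.77 ⇒ ω_n = 2.787 rad/s, and ζ = 2.5/(2ω_n) = 0.448.

ζ = 0.448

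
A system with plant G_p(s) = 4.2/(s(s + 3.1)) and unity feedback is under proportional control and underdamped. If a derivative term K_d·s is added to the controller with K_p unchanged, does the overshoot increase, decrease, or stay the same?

decrease

With PD the characteristic equation becomes s² + (a + K·K_d)s + K·K_p = 0; the damping term grows, ζ rises, overshoot falls.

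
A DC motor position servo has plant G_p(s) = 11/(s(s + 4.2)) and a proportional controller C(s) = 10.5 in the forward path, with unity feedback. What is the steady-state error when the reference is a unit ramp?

0.0364

The loop has one pole at the origin (type 1). Velocity error constant K_v = lim_{s→0} s·C(s)G_p(s) = 10.5·11/4.2 = 27.5.
Steady-state error to a unit ramp: e_ss = 1/K_v = 0.0364.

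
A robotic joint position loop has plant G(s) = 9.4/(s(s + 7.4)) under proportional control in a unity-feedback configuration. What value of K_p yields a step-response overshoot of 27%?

K_p = 9.84

From %OS = 100·exp(−πζ/√(1−ζ²)) = 27%, ζ = −ln(0.27)/√(π²+ln²(0.27)) = 0.3847.
Characteristic equation s² + 7.4s + 9.4K_p = 0 gives ζ = 7.4/(2√(9.4K_p)).
Setting ζ = 0.3847: √(9.4K_p) = 7.4/(2·0.3847) = 9.618, so K_p = 92.5/9.4 = 9.84.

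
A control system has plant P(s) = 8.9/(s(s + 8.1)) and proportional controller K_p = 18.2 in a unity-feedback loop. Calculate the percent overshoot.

34.8%

From 1 + K_pP(s) = 0: s² + 8.1s + 162 = 0 ⇒ ω_n = 12.73, ζ = 0.3182.
%OS = 100·exp(−πζ/√(1−ζ²)) = 100·exp(−π·0.3182/√0.8987) = 34.8%.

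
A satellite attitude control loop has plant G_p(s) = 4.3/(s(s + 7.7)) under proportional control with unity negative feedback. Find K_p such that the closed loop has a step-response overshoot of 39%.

K_p = 41.8

From %OS = 100·exp(−πζ/√(1−ζ²)) = 39%, ζ = −ln(0.39)/√(π²+ln²(0.39)) = 0.2871.
Characteristic equation s² + 7.7s + 4.3K_p = 0 gives ζ = 7.7/(2√(4.3K_p)).
Setting ζ = 0.2871: √(4.3K_p) = 7.7/(2·0.2871) = 13.41, so K_p = 179.8/4.3 = 41.8.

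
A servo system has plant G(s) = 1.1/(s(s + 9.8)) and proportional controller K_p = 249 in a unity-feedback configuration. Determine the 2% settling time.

T_s ≈ 0.816 s

From 1 + K_pG(s) = 0: s² + 9.8s + 273.9 = 0 ⇒ ω_n = 16.55, ζ = 0.2961.
2% settling time T_s ≈ 4/(ζω_n) = 4/4.9 = 0.816 s.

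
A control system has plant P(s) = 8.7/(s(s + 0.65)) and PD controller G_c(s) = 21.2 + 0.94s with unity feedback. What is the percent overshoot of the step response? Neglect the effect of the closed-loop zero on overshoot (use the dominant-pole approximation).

34%

Forward path: (21.2 + 0.94s)·8.7/(s(s+0.65)). The closed-loop characteristic equation is s² + (0.65 + 8.7·0.94)s + 8.7·21.2 = 0.
That is s² + 8.828s + 184.4 = 0, so ω_n = 13.58 rad/s and ζ = 8.828/(2·13.58) = 0.325.
%OS = 100·exp(−πζ/√(1−ζ²)) = 34%.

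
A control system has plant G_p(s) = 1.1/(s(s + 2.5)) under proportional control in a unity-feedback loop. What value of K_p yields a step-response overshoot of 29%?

K_p = 10.6

From %OS = 100·exp(−πζ/√(1−ζ²)) = 29%, ζ = −ln(0.29)/√(π²+ln²(0.29)) = 0.3666.
Characteristic equation s² + 2.5s + 1.1K_p = 0 gives ζ = 2.5/(2√(1.1K_p)).
Setting ζ = 0.3666: √(1.1K_p) = 2.5/(2·0.3666) = 3.41, so K_p = 11.63/1.1 = 10.6.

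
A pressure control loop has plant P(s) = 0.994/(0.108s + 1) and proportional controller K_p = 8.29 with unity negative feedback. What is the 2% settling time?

T_s ≈ 0.0468 s

Closed loop: T(s) = K_p·P/(1+K_p·P) = 8.24/(0.108s + 1 + 8.24), with pole at s = −(1 + 8.24)/0.108 = −85.56.
τ = 1/85.56 = 0.01169 s, so 2% settling time ≈ 4τ = 0.0468 s.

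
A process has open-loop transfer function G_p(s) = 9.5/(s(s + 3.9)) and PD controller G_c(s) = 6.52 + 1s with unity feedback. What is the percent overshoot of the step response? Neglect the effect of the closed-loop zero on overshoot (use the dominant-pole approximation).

Forward path: (6.52 + 1s)·9.5/(s(s+3.9)). The closed-loop characteristic equation is s² + (3.9 + 9.5·1)s + 9.5·6.52 = 0.
That is s² + 13.4s + 61.94 = 0, so ω_n = 7.87 rad/s and ζ = 13.4/(2·7.87) = 0.8513.
%OS = 100·exp(−πζ/√(1−ζ²)) = 0.611%.

0.611%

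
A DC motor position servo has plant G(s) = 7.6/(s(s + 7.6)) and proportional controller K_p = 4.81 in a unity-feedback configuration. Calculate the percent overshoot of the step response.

The closed-loop denominator s² + 7.6s + 36.56 gives ω_n = √36.56 = 6.046 and ζ = 7.6/(2ω_n) = 0.6285.
%OS = 100·exp(−πζ/√(1−ζ²)) = 100·exp(−π·0.6285/√0.605) = 7.9%.

7.9%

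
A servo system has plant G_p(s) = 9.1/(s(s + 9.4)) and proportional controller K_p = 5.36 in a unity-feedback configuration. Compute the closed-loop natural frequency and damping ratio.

ω_n = 6.98 rad/s, ζ = 0.673

1 + K_p·G_p(s) = 0 gives s² + 9.4s + 48.78 = 0.
Matching s² + 2ζω_n s + ω_n²: ω_n = √48.78 = 6.984 rad/s and 2ζω_n = 9.4, so ζ = 9.4/(2·6.984) = 0.673.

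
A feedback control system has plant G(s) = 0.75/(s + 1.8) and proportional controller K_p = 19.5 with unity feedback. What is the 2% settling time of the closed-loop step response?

T_s ≈ 0.244 s

Closed-loop transfer function: T(s) = K_p·G(s)/(1 + K_p·G(s)) = 14.62/(s + 1.8 + 14.62) = 14.62/(s + 16.43).
Time constant τ = 1/16.43 = 0.06088 s, so the 2% settling time is about 4τ = 0.244 s.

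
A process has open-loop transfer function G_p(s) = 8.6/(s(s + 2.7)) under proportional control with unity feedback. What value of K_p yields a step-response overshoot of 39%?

K_p = 2.57

From %OS = 100·exp(−πζ/√(1−ζ²)) = 39%, ζ = −ln(0.39)/√(π²+ln²(0.39)) = 0.2871.
Characteristic equation s² + 2.7s + 8.6K_p = 0 gives ζ = 2.7/(2√(8.6K_p)).
Setting ζ = 0.2871: √(8.6K_p) = 2.7/(2·0.2871) = 4.702, so K_p = 22.11/8.6 = 2.57.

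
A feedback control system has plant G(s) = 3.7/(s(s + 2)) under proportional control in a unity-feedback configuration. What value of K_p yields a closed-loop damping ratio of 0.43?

K_p = 1.46

Closed-loop characteristic equation: s² + 2s + K_p·3.7 = 0.
So ω_n = √(3.7K_p) and 2ζω_n = 2, giving ζ = 2/(2√(3.7K_p)).
Setting ζ = 0.43: √(3.7K_p) = 2/(2·0.43) = 2.326, so K_p = 5.408/3.7 = 1.46.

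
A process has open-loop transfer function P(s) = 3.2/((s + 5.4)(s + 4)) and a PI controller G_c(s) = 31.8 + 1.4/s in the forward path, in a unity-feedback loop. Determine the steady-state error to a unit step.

The open loop G_c(s)P(s) has a pole at the origin (type 1), so the static position error constant is infinite and e_ss = 1/(1+∞) = 0.

0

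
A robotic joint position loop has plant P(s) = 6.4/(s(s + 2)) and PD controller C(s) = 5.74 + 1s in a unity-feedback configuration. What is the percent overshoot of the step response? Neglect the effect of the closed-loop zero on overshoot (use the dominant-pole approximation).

Forward path: (5.74 + 1s)·6.4/(s(s+2)). The closed-loop characteristic equation is s² + (2 + 6.4·1)s + 6.4·5.74 = 0.
That is s² + 8.4s + 36.74 = 0, so ω_n = 6.061 rad/s and ζ = 8.4/(2·6.061) = 0.693.
%OS = 100·exp(−πζ/√(1−ζ²)) = 4.88%.

4.88%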